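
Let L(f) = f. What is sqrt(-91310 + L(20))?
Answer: I*sqrt(91290) ≈ 302.14*I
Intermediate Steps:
sqrt(-91310 + L(20)) = sqrt(-91310 + 20) = sqrt(-91290) = I*sqrt(91290)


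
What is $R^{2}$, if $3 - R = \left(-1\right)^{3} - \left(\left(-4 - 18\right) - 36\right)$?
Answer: $2916$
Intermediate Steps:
$R = -54$ ($R = 3 - \left(\left(-1\right)^{3} - \left(\left(-4 - 18\right) - 36\right)\right) = 3 - \left(-1 - \left(-22 - 36\right)\right) = 3 - \left(-1 - -58\right) = 3 - \left(-1 + 58\right) = 3 - 57 = -54$)
$R^{2} = \left(-54\right)^{2} = 2916$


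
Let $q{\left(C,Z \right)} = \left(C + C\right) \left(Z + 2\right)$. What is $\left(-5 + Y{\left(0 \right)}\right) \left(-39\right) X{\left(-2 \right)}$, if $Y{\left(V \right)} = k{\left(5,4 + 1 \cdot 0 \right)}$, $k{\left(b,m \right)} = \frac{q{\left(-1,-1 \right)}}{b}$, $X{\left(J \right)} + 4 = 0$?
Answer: $- \frac{4212}{5} \approx -842.4$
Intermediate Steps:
$X{\left(J \right)} = -4$ ($X{\left(J \right)} = -4 + 0 = -4$)
$q{\left(C,Z \right)} = 2 C \left(2 + Z\right)$
$k{\left(b,m \right)} = - \frac{2}{b}$ ($k{\left(b,m \right)} = \frac{2 \left(-1\right) \left(2 - 1\right)}{b} = \frac{2 \left(-1\right) 1}{b} = - \frac{2}{b}$)
$Y{\left(V \right)} = - \frac{2}{5}$
$\left(-5 + Y{\left(0 \right)}\right) \left(-39\right) X{\left(-2 \right)} = \left(-5 - \frac{2}{5}\right) \left(-39\right) \left(-4\right) = \left(- \frac{27}{5}\right) \left(-39\right) \left(-4\right) = \frac{1053}{5} \left(-4\right) = - \frac{4212}{5}$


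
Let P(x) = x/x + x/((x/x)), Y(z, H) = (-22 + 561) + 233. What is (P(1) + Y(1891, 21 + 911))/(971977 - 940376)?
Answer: 774/31601 ≈ 0.024493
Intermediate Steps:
Y(z, H) = 772 (Y(z, H) = 539 + 233 = 772)
P(x) = 1 + x (P(x) = 1 + x/1 = 1 + x*1 = 1 + x)
(P(1) + Y(1891, 21 + 911))/(971977 - 940376) = ((1 + 1) + 772)/(971977 - 940376) = (2 + 772)/31601 = 774*(1/31601) = 774/31601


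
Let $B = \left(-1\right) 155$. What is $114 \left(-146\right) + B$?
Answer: $-16799$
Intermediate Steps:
$B = -155$
$114 \left(-146\right) + B = 114 \left(-146\right) - 155 = -16644 - 155 = -16799$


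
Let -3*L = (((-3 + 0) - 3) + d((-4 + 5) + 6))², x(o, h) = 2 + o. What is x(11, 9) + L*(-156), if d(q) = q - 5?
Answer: 845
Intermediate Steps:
d(q) = -5 + q
L = -16/3 (L = -(((-3 + 0) - 3) + (-5 + ((-4 + 5) + 6)))²/3 = -((-3 - 3) + (-5 + (1 + 6)))²/3 = -(-6 + (-5 + 7))²/3 = -(-6 + 2)²/3 = -⅓*(-4)² = -⅓*16 = -16/3 ≈ -5.3333)
x(11, 9) + L*(-156) = (2 + 11) - 16/3*(-156) = 13 + 832 = 845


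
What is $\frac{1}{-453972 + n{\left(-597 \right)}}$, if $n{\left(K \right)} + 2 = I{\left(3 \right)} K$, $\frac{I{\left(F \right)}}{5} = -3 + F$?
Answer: $- \frac{1}{453974} \approx -2.2028 \cdot 10^{-6}$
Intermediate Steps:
$I{\left(F \right)} = -15 + 5 F$ ($I{\left(F \right)} = 5 \left(-3 + F\right) = -15 + 5 F$)
$n{\left(K \right)} = -2$ ($n{\left(K \right)} = -2 + \left(-15 + 5 \cdot 3\right) K = -2 + \left(-15 + 15\right) K = -2 + 0 K = -2 + 0 = -2$)
$\frac{1}{-453972 + n{\left(-597 \right)}} = \frac{1}{-453972 - 2} = \frac{1}{-453974} = - \frac{1}{453974}$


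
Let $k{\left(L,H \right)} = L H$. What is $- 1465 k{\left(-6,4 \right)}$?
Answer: $35160$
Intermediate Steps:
$k{\left(L,H \right)} = H L$
$- 1465 k{\left(-6,4 \right)} = - 1465 \cdot 4 \left(-6\right) = \left(-1465\right) \left(-24\right) = 35160$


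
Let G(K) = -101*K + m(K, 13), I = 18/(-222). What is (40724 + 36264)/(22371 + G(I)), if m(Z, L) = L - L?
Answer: 1424278/414015 ≈ 3.4402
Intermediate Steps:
m(Z, L) = 0
I = -3/37 (I = 18*(-1/222) = -3/37 ≈ -0.081081)
G(K) = -101*K (G(K) = -101*K + 0 = -101*K)
(40724 + 36264)/(22371 + G(I)) = (40724 + 36264)/(22371 - 101*(-3/37)) = 76988/(22371 + 303/37) = 76988/(828030/37) = 76988*(37/828030) = 1424278/414015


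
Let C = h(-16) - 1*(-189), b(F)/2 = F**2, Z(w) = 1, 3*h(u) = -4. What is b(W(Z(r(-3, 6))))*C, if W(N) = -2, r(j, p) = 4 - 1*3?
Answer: 4504/3 ≈ 1501.3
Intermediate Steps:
h(u) = -4/3 (h(u) = (1/3)*(-4) = -4/3)
r(j, p) = 1 (r(j, p) = 4 - 3 = 1)
b(F) = 2*F**2
C = 563/3 (C = -4/3 - 1*(-189) = -4/3 + 189 = 563/3 ≈ 187.67)
b(W(Z(r(-3, 6))))*C = (2*(-2)**2)*(563/3) = (2*4)*(563/3) = 8*(563/3) = 4504/3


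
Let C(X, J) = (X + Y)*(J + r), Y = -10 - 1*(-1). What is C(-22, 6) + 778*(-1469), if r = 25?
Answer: -1143843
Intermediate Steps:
Y = -9 (Y = -10 + 1 = -9)
C(X, J) = (-9 + X)*(25 + J) (C(X, J) = (X - 9)*(J + 25) = (-9 + X)*(25 + J))
C(-22, 6) + 778*(-1469) = (-225 - 9*6 + 25*(-22) + 6*(-22)) + 778*(-1469) = (-225 - 54 - 550 - 132) - 1142882 = -961 - 1142882 = -1143843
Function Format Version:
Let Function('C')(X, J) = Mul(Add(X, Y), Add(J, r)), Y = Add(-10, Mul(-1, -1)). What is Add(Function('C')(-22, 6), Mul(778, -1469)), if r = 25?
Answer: -1143843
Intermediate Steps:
Y = -9 (Y = Add(-10, 1) = -9)
Function('C')(X, J) = Mul(Add(-9, X), Add(25, J)) (Function('C')(X, J) = Mul(Add(X, -9), Add(J, 25)) = Mul(Add(-9, X), Add(25, J)))
Add(Function('C')(-22, 6), Mul(778, -1469)) = Add(Add(-225, Mul(-9, 6), Mul(25, -22), Mul(6, -22)), Mul(778, -1469)) = Add(Add(-225, -54, -550, -132), -1142882) = Add(-961, -1142882) = -1143843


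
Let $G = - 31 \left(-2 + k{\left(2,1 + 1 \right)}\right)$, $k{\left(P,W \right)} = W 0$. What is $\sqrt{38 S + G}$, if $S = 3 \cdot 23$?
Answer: $2 \sqrt{671} \approx 51.807$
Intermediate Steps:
$k{\left(P,W \right)} = 0$
$G = 62$ ($G = - 31 \left(-2 + 0\right) = \left(-31\right) \left(-2\right) = 62$)
$S = 69$
$\sqrt{38 S + G} = \sqrt{38 \cdot 69 + 62} = \sqrt{2622 + 62} = \sqrt{2684} = 2 \sqrt{671}$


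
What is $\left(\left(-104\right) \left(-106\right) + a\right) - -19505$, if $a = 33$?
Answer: $30562$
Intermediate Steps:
$\left(\left(-104\right) \left(-106\right) + a\right) - -19505 = \left(\left(-104\right) \left(-106\right) + 33\right) - -19505 = \left(11024 + 33\right) + 19505 = 11057 + 19505 = 30562$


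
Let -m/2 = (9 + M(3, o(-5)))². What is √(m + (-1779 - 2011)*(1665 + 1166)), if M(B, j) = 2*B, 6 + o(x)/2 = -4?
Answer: 2*I*√2682485 ≈ 3275.7*I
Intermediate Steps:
o(x) = -20 (o(x) = -12 + 2*(-4) = -12 - 8 = -20)
m = -450 (m = -2*(9 + 2*3)² = -2*(9 + 6)² = -2*15² = -2*225 = -450)
√(m + (-1779 - 2011)*(1665 + 1166)) = √(-450 + (-1779 - 2011)*(1665 + 1166)) = √(-450 - 3790*2831) = √(-450 - 10729490) = √(-10729940) = 2*I*√2682485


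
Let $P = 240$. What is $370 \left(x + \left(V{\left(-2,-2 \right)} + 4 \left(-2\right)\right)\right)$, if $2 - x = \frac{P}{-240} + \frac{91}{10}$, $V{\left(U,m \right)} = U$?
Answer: $-5957$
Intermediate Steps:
$x = - \frac{61}{10}$ ($x = 2 - \left(\frac{240}{-240} + \frac{91}{10}\right) = 2 - \left(240 \left(- \frac{1}{240}\right) + 91 \cdot \frac{1}{10}\right) = 2 - \left(-1 + \frac{91}{10}\right) = 2 - \frac{81}{10} = - \frac{61}{10} \approx -6.1$)
$370 \left(x + \left(V{\left(-2,-2 \right)} + 4 \left(-2\right)\right)\right) = 370 \left(- \frac{61}{10} + \left(-2 + 4 \left(-2\right)\right)\right) = 370 \left(- \frac{61}{10} - 10\right) = 370 \left(- \frac{161}{10}\right) = -5957$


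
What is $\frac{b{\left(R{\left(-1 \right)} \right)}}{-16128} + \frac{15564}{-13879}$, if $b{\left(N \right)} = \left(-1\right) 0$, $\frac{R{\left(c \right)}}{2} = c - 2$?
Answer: $- \frac{15564}{13879} \approx -1.1214$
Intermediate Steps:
$R{\left(c \right)} = -4 + 2 c$ ($R{\left(c \right)} = 2 \left(c - 2\right) = 2 \left(-2 + c\right) = -4 + 2 c$)
$b{\left(N \right)} = 0$
$\frac{b{\left(R{\left(-1 \right)} \right)}}{-16128} + \frac{15564}{-13879} = \frac{0}{-16128} + \frac{15564}{-13879} = 0 \left(- \frac{1}{16128}\right) + 15564 \left(- \frac{1}{13879}\right) = 0 - \frac{15564}{13879} = - \frac{15564}{13879}$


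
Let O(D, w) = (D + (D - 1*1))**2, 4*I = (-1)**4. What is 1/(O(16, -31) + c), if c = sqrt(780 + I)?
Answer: 3844/3690963 - 2*sqrt(3121)/3690963 ≈ 0.0010112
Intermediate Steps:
I = 1/4 (I = (1/4)*(-1)**4 = (1/4)*1 = 1/4 ≈ 0.25000)
O(D, w) = (-1 + 2*D)**2 (O(D, w) = (D + (D - 1))**2 = (D + (-1 + D))**2 = (-1 + 2*D)**2)
c = sqrt(3121)/2 (c = sqrt(780 + 1/4) = sqrt(3121/4) = sqrt(3121)/2 ≈ 27.933)
1/(O(16, -31) + c) = 1/((-1 + 2*16)**2 + sqrt(3121)/2) = 1/((-1 + 32)**2 + sqrt(3121)/2) = 1/(31**2 + sqrt(3121)/2) = 1/(961 + sqrt(3121)/2)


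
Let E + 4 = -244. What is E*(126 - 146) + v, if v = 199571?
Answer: 204531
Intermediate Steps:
E = -248 (E = -4 - 244 = -248)
E*(126 - 146) + v = -248*(126 - 146) + 199571 = -248*(-20) + 199571 = 4960 + 199571 = 204531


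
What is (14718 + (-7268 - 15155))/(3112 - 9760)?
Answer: 7705/6648 ≈ 1.1590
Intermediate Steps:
(14718 + (-7268 - 15155))/(3112 - 9760) = (14718 - 22423)/(-6648) = -7705*(-1/6648) = 7705/6648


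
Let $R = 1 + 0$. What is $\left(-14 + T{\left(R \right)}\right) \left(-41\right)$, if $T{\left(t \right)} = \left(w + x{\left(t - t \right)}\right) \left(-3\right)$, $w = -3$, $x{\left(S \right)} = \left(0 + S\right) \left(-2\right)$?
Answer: $205$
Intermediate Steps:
$R = 1$
$x{\left(S \right)} = - 2 S$ ($x{\left(S \right)} = S \left(-2\right) = - 2 S$)
$T{\left(t \right)} = 9$ ($T{\left(t \right)} = \left(-3 - 2 \left(t - t\right)\right) \left(-3\right) = \left(-3 - 0\right) \left(-3\right) = \left(-3 + 0\right) \left(-3\right) = \left(-3\right) \left(-3\right) = 9$)
$\left(-14 + T{\left(R \right)}\right) \left(-41\right) = \left(-14 + 9\right) \left(-41\right) = \left(-5\right) \left(-41\right) = 205$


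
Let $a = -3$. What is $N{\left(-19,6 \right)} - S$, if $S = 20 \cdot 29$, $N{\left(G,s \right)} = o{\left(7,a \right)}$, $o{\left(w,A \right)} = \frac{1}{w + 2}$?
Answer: $- \frac{5219}{9} \approx -579.89$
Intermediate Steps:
$o{\left(w,A \right)} = \frac{1}{2 + w}$
$N{\left(G,s \right)} = \frac{1}{9}$ ($N{\left(G,s \right)} = \frac{1}{2 + 7} = \frac{1}{9}$)
$S = 580$
$N{\left(-19,6 \right)} - S = \frac{1}{9} - 580 = - \frac{5219}{9}$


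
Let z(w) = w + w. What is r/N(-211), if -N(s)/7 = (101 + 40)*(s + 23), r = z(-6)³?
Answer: -144/15463 ≈ -0.0093126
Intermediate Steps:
z(w) = 2*w
r = -1728 (r = (2*(-6))³ = (-12)³ = -1728)
N(s) = -22701 - 987*s (N(s) = -7*(101 + 40)*(s + 23) = -987*(23 + s) = -7*(3243 + 141*s) = -22701 - 987*s)
r/N(-211) = -1728/(-22701 - 987*(-211)) = -1728/(-22701 + 208257) = -1728/185556 = -1728*1/185556 = -144/15463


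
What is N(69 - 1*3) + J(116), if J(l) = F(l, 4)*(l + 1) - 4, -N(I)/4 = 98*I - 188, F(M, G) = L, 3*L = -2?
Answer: -25202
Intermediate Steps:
L = -⅔ (L = (⅓)*(-2) = -⅔ ≈ -0.66667)
F(M, G) = -⅔
N(I) = 752 - 392*I (N(I) = -4*(98*I - 188) = -4*(-188 + 98*I) = 752 - 392*I)
J(l) = -14/3 - 2*l/3 (J(l) = -2*(l + 1)/3 - 4 = -2*(1 + l)/3 - 4 = (-⅔ - 2*l/3) - 4 = -14/3 - 2*l/3)
N(69 - 1*3) + J(116) = (752 - 392*(69 - 1*3)) + (-14/3 - ⅔*116) = (752 - 392*(69 - 3)) + (-14/3 - 232/3) = (752 - 392*66) - 82 = (752 - 25872) - 82 = -25120 - 82 = -25202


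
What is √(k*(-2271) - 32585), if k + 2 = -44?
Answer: √71881 ≈ 268.11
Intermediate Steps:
k = -46 (k = -2 - 44 = -46)
√(k*(-2271) - 32585) = √(-46*(-2271) - 32585) = √(104466 - 32585) = √71881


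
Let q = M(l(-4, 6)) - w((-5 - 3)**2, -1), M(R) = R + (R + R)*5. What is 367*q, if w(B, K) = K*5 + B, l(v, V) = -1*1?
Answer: -25690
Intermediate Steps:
l(v, V) = -1
w(B, K) = B + 5*K (w(B, K) = 5*K + B = B + 5*K)
M(R) = 11*R (M(R) = R + (2*R)*5 = R + 10*R = 11*R)
q = -70 (q = 11*(-1) - ((-5 - 3)**2 + 5*(-1)) = -11 - ((-8)**2 - 5) = -11 - (64 - 5) = -11 - 1*59 = -11 - 59 = -70)
367*q = 367*(-70) = -25690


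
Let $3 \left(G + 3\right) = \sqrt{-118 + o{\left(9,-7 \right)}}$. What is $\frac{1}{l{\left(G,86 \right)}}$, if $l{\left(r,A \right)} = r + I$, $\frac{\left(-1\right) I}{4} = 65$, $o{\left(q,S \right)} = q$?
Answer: $- \frac{2367}{622630} - \frac{3 i \sqrt{109}}{622630} \approx -0.0038016 - 5.0304 \cdot 10^{-5} i$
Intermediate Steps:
$I = -260$ ($I = \left(-4\right) 65 = -260$)
$G = -3 + \frac{i \sqrt{109}}{3}$ ($G = -3 + \frac{\sqrt{-118 + 9}}{3} = -3 + \frac{\sqrt{-109}}{3} = -3 + \frac{i \sqrt{109}}{3} \approx -3.0 + 3.4801 i$)
$l{\left(r,A \right)} = -260 + r$ ($l{\left(r,A \right)} = r - 260 = -260 + r$)
$\frac{1}{l{\left(G,86 \right)}} = \frac{1}{-260 - \left(3 - \frac{i \sqrt{109}}{3}\right)} = \frac{1}{-263 + \frac{i \sqrt{109}}{3}}$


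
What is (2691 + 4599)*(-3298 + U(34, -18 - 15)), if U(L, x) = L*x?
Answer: -32221800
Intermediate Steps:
(2691 + 4599)*(-3298 + U(34, -18 - 15)) = (2691 + 4599)*(-3298 + 34*(-18 - 15)) = 7290*(-3298 + 34*(-33)) = 7290*(-3298 - 1122) = 7290*(-4420) = -32221800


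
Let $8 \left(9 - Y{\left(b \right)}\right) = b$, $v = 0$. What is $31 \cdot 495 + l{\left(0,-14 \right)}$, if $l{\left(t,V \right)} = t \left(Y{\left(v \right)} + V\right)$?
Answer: $15345$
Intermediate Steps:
$Y{\left(b \right)} = 9 - \frac{b}{8}$
$l{\left(t,V \right)} = t \left(9 + V\right)$ ($l{\left(t,V \right)} = t \left(\left(9 - 0\right) + V\right) = t \left(\left(9 + 0\right) + V\right) = t \left(9 + V\right)$)
$31 \cdot 495 + l{\left(0,-14 \right)} = 31 \cdot 495 + 0 \left(9 - 14\right) = 15345 + 0 \left(-5\right) = 15345 + 0 = 15345$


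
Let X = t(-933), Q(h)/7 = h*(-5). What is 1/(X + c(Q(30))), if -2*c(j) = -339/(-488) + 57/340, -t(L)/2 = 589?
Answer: -82960/97762649 ≈ -0.00084859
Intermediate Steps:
Q(h) = -35*h (Q(h) = 7*(h*(-5)) = 7*(-5*h) = -35*h)
t(L) = -1178 (t(L) = -2*589 = -1178)
X = -1178
c(j) = -35769/82960 (c(j) = -(-339/(-488) + 57/340)/2 = -(-339*(-1/488) + 57*(1/340))/2 = -(339/488 + 57/340)/2 = -½*35769/41480 = -35769/82960)
1/(X + c(Q(30))) = 1/(-1178 - 35769/82960) = 1/(-97762649/82960) = -82960/97762649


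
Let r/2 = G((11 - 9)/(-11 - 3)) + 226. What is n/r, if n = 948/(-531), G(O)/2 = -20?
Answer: -79/16461 ≈ -0.0047992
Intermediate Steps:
G(O) = -40 (G(O) = 2*(-20) = -40)
n = -316/177 (n = 948*(-1/531) = -316/177 ≈ -1.7853)
r = 372 (r = 2*(-40 + 226) = 2*186 = 372)
n/r = -316/177/372 = -316/177*1/372 = -79/16461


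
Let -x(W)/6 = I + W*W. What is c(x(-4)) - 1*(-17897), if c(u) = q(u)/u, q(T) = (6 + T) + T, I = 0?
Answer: 286383/16 ≈ 17899.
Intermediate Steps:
x(W) = -6*W² (x(W) = -6*(0 + W*W) = -6*(0 + W²) = -6*W²)
q(T) = 6 + 2*T
c(u) = (6 + 2*u)/u
c(x(-4)) - 1*(-17897) = (2 + 6/((-6*(-4)²))) - 1*(-17897) = (2 + 6/((-6*16))) + 17897 = (2 + 6/(-96)) + 17897 = (2 + 6*(-1/96)) + 17897 = (2 - 1/16) + 17897 = 31/16 + 17897 = 286383/16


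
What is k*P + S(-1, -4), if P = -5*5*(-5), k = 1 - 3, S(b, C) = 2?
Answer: -248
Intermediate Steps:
k = -2
P = 125 (P = -25*(-5) = 125)
k*P + S(-1, -4) = -2*125 + 2 = -250 + 2 = -248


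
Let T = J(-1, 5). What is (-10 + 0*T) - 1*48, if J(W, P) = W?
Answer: -58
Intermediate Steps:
T = -1
(-10 + 0*T) - 1*48 = (-10 + 0*(-1)) - 1*48 = (-10 + 0) - 48 = -10 - 48 = -58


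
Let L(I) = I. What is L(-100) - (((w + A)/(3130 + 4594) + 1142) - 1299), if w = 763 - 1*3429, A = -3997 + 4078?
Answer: 442853/7724 ≈ 57.335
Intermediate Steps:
A = 81
w = -2666 (w = 763 - 3429 = -2666)
L(-100) - (((w + A)/(3130 + 4594) + 1142) - 1299) = -100 - (((-2666 + 81)/(3130 + 4594) + 1142) - 1299) = -100 - ((-2585/7724 + 1142) - 1299) = -100 - (8818223/7724 - 1299) = -100 - 1*(-1215253/7724) = -100 + 1215253/7724 = 442853/7724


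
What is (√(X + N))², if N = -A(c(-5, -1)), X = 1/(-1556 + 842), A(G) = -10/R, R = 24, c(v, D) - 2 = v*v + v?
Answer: 593/1428 ≈ 0.41527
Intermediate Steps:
c(v, D) = 2 + v + v² (c(v, D) = 2 + (v*v + v) = 2 + (v² + v) = 2 + (v + v²) = 2 + v + v²)
A(G) = -5/12 (A(G) = -10/24 = -10*1/24 = -5/12)
X = -1/714 (X = 1/(-714) = -1/714 ≈ -0.0014006)
N = 5/12 (N = -1*(-5/12) = 5/12 ≈ 0.41667)
(√(X + N))² = (√(-1/714 + 5/12))² = (√(593/1428))² = (√211701/714)² = 593/1428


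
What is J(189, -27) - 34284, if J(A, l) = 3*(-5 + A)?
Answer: -33732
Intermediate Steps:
J(A, l) = -15 + 3*A
J(189, -27) - 34284 = (-15 + 3*189) - 34284 = (-15 + 567) - 34284 = 552 - 34284 = -33732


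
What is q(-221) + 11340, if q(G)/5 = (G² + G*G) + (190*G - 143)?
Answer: 289085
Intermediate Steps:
q(G) = -715 + 10*G² + 950*G (q(G) = 5*((G² + G*G) + (190*G - 143)) = 5*((G² + G²) + (-143 + 190*G)) = 5*(2*G² + (-143 + 190*G)) = 5*(-143 + 2*G² + 190*G) = -715 + 10*G² + 950*G)
q(-221) + 11340 = (-715 + 10*(-221)² + 950*(-221)) + 11340 = (-715 + 10*48841 - 209950) + 11340 = (-715 + 488410 - 209950) + 11340 = 277745 + 11340 = 289085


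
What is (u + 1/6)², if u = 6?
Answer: 1369/36 ≈ 38.028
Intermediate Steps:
(u + 1/6)² = (6 + 1/6)² = (6 + 1*(⅙))² = (6 + ⅙)² = (37/6)² = 1369/36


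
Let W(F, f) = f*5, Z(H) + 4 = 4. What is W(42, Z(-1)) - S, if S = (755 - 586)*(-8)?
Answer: 1352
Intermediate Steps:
Z(H) = 0 (Z(H) = -4 + 4 = 0)
S = -1352 (S = 169*(-8) = -1352)
W(F, f) = 5*f
W(42, Z(-1)) - S = 5*0 - 1*(-1352) = 0 + 1352 = 1352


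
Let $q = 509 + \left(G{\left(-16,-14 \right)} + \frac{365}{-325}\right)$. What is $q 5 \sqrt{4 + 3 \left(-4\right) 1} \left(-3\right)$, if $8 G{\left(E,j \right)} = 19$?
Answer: $- \frac{795993 i \sqrt{2}}{52} \approx - 21648.0 i$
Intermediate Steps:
$G{\left(E,j \right)} = \frac{19}{8}$ ($G{\left(E,j \right)} = \frac{1}{8} \cdot 19 = \frac{19}{8}$)
$q = \frac{265331}{520}$ ($q = 509 + \left(\frac{19}{8} + \frac{365}{-325}\right) = 509 + \left(\frac{19}{8} + 365 \left(- \frac{1}{325}\right)\right) = 509 + \left(\frac{19}{8} - \frac{73}{65}\right) = 509 + \frac{651}{520} = \frac{265331}{520} \approx 510.25$)
$q 5 \sqrt{4 + 3 \left(-4\right) 1} \left(-3\right) = \frac{265331 \cdot 5 \sqrt{4 + 3 \left(-4\right) 1} \left(-3\right)}{520} = \frac{265331 \cdot 5 \sqrt{4 - 12} \left(-3\right)}{520} = \frac{265331 \cdot 5 \sqrt{-8} \left(-3\right)}{520} = \frac{265331 \cdot 5 \cdot 2 i \sqrt{2} \left(-3\right)}{520} = \frac{265331 \cdot 10 i \sqrt{2} \left(-3\right)}{520} = \frac{265331 \left(- 30 i \sqrt{2}\right)}{520} = - \frac{795993 i \sqrt{2}}{52}$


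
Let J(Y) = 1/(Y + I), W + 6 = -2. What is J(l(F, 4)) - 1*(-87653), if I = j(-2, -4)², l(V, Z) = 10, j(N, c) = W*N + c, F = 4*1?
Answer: 13498563/154 ≈ 87653.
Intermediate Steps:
W = -8 (W = -6 - 2 = -8)
F = 4
j(N, c) = c - 8*N (j(N, c) = -8*N + c = c - 8*N)
I = 144 (I = (-4 - 8*(-2))² = (-4 + 16)² = 12² = 144)
J(Y) = 1/(144 + Y) (J(Y) = 1/(Y + 144) = 1/(144 + Y))
J(l(F, 4)) - 1*(-87653) = 1/(144 + 10) - 1*(-87653) = 1/154 + 87653 = 13498563/154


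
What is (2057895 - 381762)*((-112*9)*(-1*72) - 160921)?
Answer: -148077969885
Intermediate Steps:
(2057895 - 381762)*((-112*9)*(-1*72) - 160921) = 1676133*(-1008*(-72) - 160921) = 1676133*(72576 - 160921) = 1676133*(-88345) = -148077969885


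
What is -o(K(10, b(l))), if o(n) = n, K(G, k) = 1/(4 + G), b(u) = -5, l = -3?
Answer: -1/14 ≈ -0.071429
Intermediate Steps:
-o(K(10, b(l))) = -1/(4 + 10) = -1/14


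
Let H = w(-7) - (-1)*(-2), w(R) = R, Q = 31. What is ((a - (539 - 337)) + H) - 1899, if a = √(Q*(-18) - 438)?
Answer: -2110 + 2*I*√249 ≈ -2110.0 + 31.559*I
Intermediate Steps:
a = 2*I*√249 (a = √(31*(-18) - 438) = √(-558 - 438) = √(-996) = 2*I*√249 ≈ 31.559*I)
H = -9 (H = -7 - (-1)*(-2) = -7 - 1*2 = -7 - 2 = -9)
((a - (539 - 337)) + H) - 1899 = ((2*I*√249 - (539 - 337)) - 9) - 1899 = ((2*I*√249 - 1*202) - 9) - 1899 = ((2*I*√249 - 202) - 9) - 1899 = ((-202 + 2*I*√249) - 9) - 1899 = (-211 + 2*I*√249) - 1899 = -2110 + 2*I*√249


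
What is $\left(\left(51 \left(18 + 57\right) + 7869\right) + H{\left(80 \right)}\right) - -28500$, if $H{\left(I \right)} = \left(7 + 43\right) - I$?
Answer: $40164$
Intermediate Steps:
$H{\left(I \right)} = 50 - I$
$\left(\left(51 \left(18 + 57\right) + 7869\right) + H{\left(80 \right)}\right) - -28500 = \left(\left(51 \left(18 + 57\right) + 7869\right) + \left(50 - 80\right)\right) - -28500 = \left(\left(51 \cdot 75 + 7869\right) + \left(50 - 80\right)\right) + 28500 = \left(\left(3825 + 7869\right) - 30\right) + 28500 = \left(11694 - 30\right) + 28500 = 11664 + 28500 = 40164$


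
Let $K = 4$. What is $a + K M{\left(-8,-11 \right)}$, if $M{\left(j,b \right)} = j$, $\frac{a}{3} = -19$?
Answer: $-89$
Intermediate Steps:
$a = -57$ ($a = 3 \left(-19\right) = -57$)
$a + K M{\left(-8,-11 \right)} = -57 + 4 \left(-8\right) = -57 - 32 = -89$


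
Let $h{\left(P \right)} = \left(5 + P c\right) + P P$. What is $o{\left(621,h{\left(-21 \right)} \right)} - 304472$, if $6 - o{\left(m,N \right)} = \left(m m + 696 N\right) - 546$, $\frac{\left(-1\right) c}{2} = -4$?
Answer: $-883049$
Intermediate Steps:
$c = 8$ ($c = \left(-2\right) \left(-4\right) = 8$)
$h{\left(P \right)} = 5 + P^{2} + 8 P$ ($h{\left(P \right)} = \left(5 + P 8\right) + P P = \left(5 + 8 P\right) + P^{2} = 5 + P^{2} + 8 P$)
$o{\left(m,N \right)} = 552 - m^{2} - 696 N$ ($o{\left(m,N \right)} = 6 - \left(\left(m m + 696 N\right) - 546\right) = 6 - \left(\left(m^{2} + 696 N\right) - 546\right) = 6 - \left(-546 + m^{2} + 696 N\right) = 552 - m^{2} - 696 N$)
$o{\left(621,h{\left(-21 \right)} \right)} - 304472 = \left(552 - 621^{2} - 696 \left(5 + \left(-21\right)^{2} + 8 \left(-21\right)\right)\right) - 304472 = \left(552 - 385641 - 696 \left(5 + 441 - 168\right)\right) - 304472 = \left(552 - 385641 - 193488\right) - 304472 = -578577 - 304472 = -883049$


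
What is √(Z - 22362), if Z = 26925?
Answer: 39*√3 ≈ 67.550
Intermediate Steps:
√(Z - 22362) = √(26925 - 22362) = √4563 = 39*√3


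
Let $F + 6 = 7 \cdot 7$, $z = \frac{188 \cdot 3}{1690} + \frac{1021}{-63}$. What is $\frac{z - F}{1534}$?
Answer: $- \frac{1567042}{40831245} \approx -0.038378$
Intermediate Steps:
$z = - \frac{844979}{53235}$ ($z = 564 \cdot \frac{1}{1690} + 1021 \left(- \frac{1}{63}\right) = \frac{282}{845} - \frac{1021}{63} = - \frac{844979}{53235} \approx -15.873$)
$F = 43$ ($F = -6 + 7 \cdot 7 = -6 + 49 = 43$)
$\frac{z - F}{1534} = \frac{- \frac{844979}{53235} - 43}{1534} = \left(- \frac{844979}{53235} - 43\right) \frac{1}{1534} = \left(- \frac{3134084}{53235}\right) \frac{1}{1534} = - \frac{1567042}{40831245}$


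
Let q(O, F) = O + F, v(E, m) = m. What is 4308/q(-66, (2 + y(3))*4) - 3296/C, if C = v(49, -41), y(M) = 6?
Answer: -32282/697 ≈ -46.316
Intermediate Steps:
C = -41
q(O, F) = F + O
4308/q(-66, (2 + y(3))*4) - 3296/C = 4308/((2 + 6)*4 - 66) - 3296/(-41) = 4308/(8*4 - 66) - 3296*(-1/41) = 4308/(32 - 66) + 3296/41 = 4308/(-34) + 3296/41 = 4308*(-1/34) + 3296/41 = -2154/17 + 3296/41 = -32282/697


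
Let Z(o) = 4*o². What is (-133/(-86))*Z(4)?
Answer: 4256/43 ≈ 98.977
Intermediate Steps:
(-133/(-86))*Z(4) = (-133/(-86))*(4*4²) = (-133*(-1/86))*(4*16) = (133/86)*64 = 4256/43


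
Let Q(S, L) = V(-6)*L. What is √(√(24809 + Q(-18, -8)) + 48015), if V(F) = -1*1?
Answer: √(48015 + √24817) ≈ 219.48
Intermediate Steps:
V(F) = -1
Q(S, L) = -L
√(√(24809 + Q(-18, -8)) + 48015) = √(√(24809 - 1*(-8)) + 48015) = √(√(24809 + 8) + 48015) = √(√24817 + 48015) = √(48015 + √24817)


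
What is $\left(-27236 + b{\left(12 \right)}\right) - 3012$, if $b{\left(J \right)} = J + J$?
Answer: $-30224$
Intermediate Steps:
$b{\left(J \right)} = 2 J$
$\left(-27236 + b{\left(12 \right)}\right) - 3012 = \left(-27236 + 2 \cdot 12\right) - 3012 = \left(-27236 + 24\right) - 3012 = -27212 - 3012 = -30224$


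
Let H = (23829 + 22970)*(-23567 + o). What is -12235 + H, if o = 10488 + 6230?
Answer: -320538586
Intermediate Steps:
o = 16718
H = -320526351 (H = (23829 + 22970)*(-23567 + 16718) = 46799*(-6849) = -320526351)
-12235 + H = -12235 - 320526351 = -320538586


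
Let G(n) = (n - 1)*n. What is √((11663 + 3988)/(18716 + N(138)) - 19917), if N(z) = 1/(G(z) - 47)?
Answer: 52*I*√101957666793488445/117655015 ≈ 141.12*I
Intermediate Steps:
G(n) = n*(-1 + n) (G(n) = (-1 + n)*n = n*(-1 + n))
N(z) = 1/(-47 + z*(-1 + z)) (N(z) = 1/(z*(-1 + z) - 47) = 1/(-47 + z*(-1 + z)))
√((11663 + 3988)/(18716 + N(138)) - 19917) = √((11663 + 3988)/(18716 + 1/(-47 + 138*(-1 + 138))) - 19917) = √(15651/(18716 + 1/(-47 + 138*137)) - 19917) = √(15651/(18716 + 1/(-47 + 18906)) - 19917) = √(15651/(18716 + 1/18859) - 19917) = √(15651/(352965045/18859) - 19917) = √(15651*(18859/352965045) - 19917) = √(98387403/117655015 - 19917) = √(-2343236546352/117655015) = 52*I*√101957666793488445/117655015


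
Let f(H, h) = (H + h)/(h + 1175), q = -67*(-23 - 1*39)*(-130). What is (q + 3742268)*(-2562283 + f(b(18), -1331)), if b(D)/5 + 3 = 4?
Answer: -8205038393076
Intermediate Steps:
b(D) = 5 (b(D) = -15 + 5*4 = -15 + 20 = 5)
q = -540020 (q = -67*(-23 - 39)*(-130) = -67*(-62)*(-130) = 4154*(-130) = -540020)
f(H, h) = (H + h)/(1175 + h)
(q + 3742268)*(-2562283 + f(b(18), -1331)) = (-540020 + 3742268)*(-2562283 + (5 - 1331)/(1175 - 1331)) = 3202248*(-2562283 - 1326/(-156)) = 3202248*(-2562283 - 1/156*(-1326)) = 3202248*(-2562283 + 17/2) = 3202248*(-5124549/2) = -8205038393076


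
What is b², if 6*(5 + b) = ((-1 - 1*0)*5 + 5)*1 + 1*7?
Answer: 529/36 ≈ 14.694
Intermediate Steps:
b = -23/6 (b = -5 + (((-1 - 1*0)*5 + 5)*1 + 1*7)/6 = -5 + (((-1 + 0)*5 + 5)*1 + 7)/6 = -5 + ((-1*5 + 5)*1 + 7)/6 = -5 + ((-5 + 5)*1 + 7)/6 = -5 + (0*1 + 7)/6 = -5 + (0 + 7)/6 = -5 + (⅙)*7 = -5 + 7/6 = -23/6 ≈ -3.8333)
b² = (-23/6)² = 529/36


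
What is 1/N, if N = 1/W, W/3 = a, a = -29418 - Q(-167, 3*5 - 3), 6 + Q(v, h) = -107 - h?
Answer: -87879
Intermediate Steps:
Q(v, h) = -113 - h (Q(v, h) = -6 + (-107 - h) = -113 - h)
a = -29293 (a = -29418 - (-113 - (3*5 - 3)) = -29418 - (-113 - (15 - 3)) = -29418 - (-113 - 1*12) = -29418 - (-113 - 12) = -29418 - 1*(-125) = -29418 + 125 = -29293)
W = -87879 (W = 3*(-29293) = -87879)
N = -1/87879 (N = 1/(-87879) = -1/87879 ≈ -1.1379e-5)
1/N = 1/(-1/87879) = -87879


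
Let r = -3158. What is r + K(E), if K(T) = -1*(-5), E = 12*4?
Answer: -3153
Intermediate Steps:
E = 48
K(T) = 5
r + K(E) = -3158 + 5 = -3153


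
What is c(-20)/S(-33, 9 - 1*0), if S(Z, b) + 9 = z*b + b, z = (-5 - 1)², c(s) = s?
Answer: -5/81 ≈ -0.061728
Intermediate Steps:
z = 36 (z = (-6)² = 36)
S(Z, b) = -9 + 37*b (S(Z, b) = -9 + (36*b + b) = -9 + 37*b)
c(-20)/S(-33, 9 - 1*0) = -20/(-9 + 37*(9 - 1*0)) = -20/(-9 + 37*(9 + 0)) = -20/(-9 + 37*9) = -20/(-9 + 333) = -20/324 = -20*1/324 = -5/81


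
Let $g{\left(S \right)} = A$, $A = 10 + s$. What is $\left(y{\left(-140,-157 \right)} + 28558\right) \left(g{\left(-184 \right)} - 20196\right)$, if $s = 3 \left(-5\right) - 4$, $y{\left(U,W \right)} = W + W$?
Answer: $-570670020$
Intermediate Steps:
$y{\left(U,W \right)} = 2 W$
$s = -19$ ($s = -15 - 4 = -19$)
$A = -9$ ($A = 10 - 19 = -9$)
$g{\left(S \right)} = -9$
$\left(y{\left(-140,-157 \right)} + 28558\right) \left(g{\left(-184 \right)} - 20196\right) = \left(2 \left(-157\right) + 28558\right) \left(-9 - 20196\right) = \left(-314 + 28558\right) \left(-20205\right) = 28244 \left(-20205\right) = -570670020$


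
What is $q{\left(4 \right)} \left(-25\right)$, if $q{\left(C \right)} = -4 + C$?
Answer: $0$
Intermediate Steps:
$q{\left(4 \right)} \left(-25\right) = \left(-4 + 4\right) \left(-25\right) = 0 \left(-25\right) = 0$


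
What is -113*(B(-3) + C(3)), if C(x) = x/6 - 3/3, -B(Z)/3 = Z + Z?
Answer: -3955/2 ≈ -1977.5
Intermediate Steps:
B(Z) = -6*Z (B(Z) = -3*(Z + Z) = -6*Z)
C(x) = -1 + x/6 (C(x) = x*(1/6) - 3*1/3 = x/6 - 1 = -1 + x/6)
-113*(B(-3) + C(3)) = -113*(-6*(-3) + (-1 + (1/6)*3)) = -113*(18 + (-1 + 1/2)) = -113*(18 - 1/2) = -113*35/2 = -3955/2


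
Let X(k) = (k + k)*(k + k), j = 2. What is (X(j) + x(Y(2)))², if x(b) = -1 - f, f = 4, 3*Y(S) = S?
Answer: 121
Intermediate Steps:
Y(S) = S/3
X(k) = 4*k² (X(k) = (2*k)*(2*k) = 4*k²)
x(b) = -5 (x(b) = -1 - 1*4 = -1 - 4 = -5)
(X(j) + x(Y(2)))² = (4*2² - 5)² = (4*4 - 5)² = (16 - 5)² = 11² = 121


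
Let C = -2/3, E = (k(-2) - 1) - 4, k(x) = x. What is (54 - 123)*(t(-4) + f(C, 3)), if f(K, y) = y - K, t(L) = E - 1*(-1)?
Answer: 161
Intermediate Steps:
E = -7 (E = (-2 - 1) - 4 = -3 - 4 = -7)
C = -⅔ (C = -2*⅓ = -⅔ ≈ -0.66667)
t(L) = -6 (t(L) = -7 - 1*(-1) = -7 + 1 = -6)
(54 - 123)*(t(-4) + f(C, 3)) = (54 - 123)*(-6 + (3 - 1*(-⅔))) = -69*(-6 + (3 + ⅔)) = -69*(-6 + 11/3) = -69*(-7/3) = 161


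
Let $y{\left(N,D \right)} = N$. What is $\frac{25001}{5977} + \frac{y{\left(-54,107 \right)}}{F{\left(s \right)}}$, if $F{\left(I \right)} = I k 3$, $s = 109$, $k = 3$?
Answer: $\frac{2689247}{651493} \approx 4.1278$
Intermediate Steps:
$F{\left(I \right)} = 9 I$ ($F{\left(I \right)} = I 3 \cdot 3 = 3 I 3 = 9 I$)
$\frac{25001}{5977} + \frac{y{\left(-54,107 \right)}}{F{\left(s \right)}} = \frac{25001}{5977} - \frac{54}{9 \cdot 109} = 25001 \cdot \frac{1}{5977} - \frac{54}{981} = \frac{25001}{5977} - \frac{6}{109} = \frac{2689247}{651493}$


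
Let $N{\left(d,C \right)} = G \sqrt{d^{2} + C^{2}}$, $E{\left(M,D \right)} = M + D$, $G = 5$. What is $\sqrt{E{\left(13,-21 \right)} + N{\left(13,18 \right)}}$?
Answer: $\sqrt{-8 + 5 \sqrt{493}} \approx 10.15$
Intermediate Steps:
$E{\left(M,D \right)} = D + M$
$N{\left(d,C \right)} = 5 \sqrt{C^{2} + d^{2}}$ ($N{\left(d,C \right)} = 5 \sqrt{d^{2} + C^{2}} = 5 \sqrt{C^{2} + d^{2}}$)
$\sqrt{E{\left(13,-21 \right)} + N{\left(13,18 \right)}} = \sqrt{\left(-21 + 13\right) + 5 \sqrt{18^{2} + 13^{2}}} = \sqrt{-8 + 5 \sqrt{324 + 169}} = \sqrt{-8 + 5 \sqrt{493}}$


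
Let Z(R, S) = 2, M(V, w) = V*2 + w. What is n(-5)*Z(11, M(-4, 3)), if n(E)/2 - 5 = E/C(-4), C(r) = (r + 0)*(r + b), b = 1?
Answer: 55/3 ≈ 18.333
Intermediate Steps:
C(r) = r*(1 + r) (C(r) = (r + 0)*(r + 1) = r*(1 + r))
M(V, w) = w + 2*V (M(V, w) = 2*V + w = w + 2*V)
n(E) = 10 + E/6 (n(E) = 10 + 2*(E/((-4*(1 - 4)))) = 10 + 2*(E/((-4*(-3)))) = 10 + 2*(E/12) = 10 + E/6)
n(-5)*Z(11, M(-4, 3)) = (10 + (⅙)*(-5))*2 = (10 - ⅚)*2 = (55/6)*2 = 55/3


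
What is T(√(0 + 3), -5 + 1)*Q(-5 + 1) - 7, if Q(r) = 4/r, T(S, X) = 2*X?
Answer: 1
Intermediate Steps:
T(√(0 + 3), -5 + 1)*Q(-5 + 1) - 7 = (2*(-5 + 1))*(4/(-5 + 1)) - 7 = (2*(-4))*(4/(-4)) - 7 = -32*(-1)/4 - 7 = -8*(-1) - 7 = 8 - 7 = 1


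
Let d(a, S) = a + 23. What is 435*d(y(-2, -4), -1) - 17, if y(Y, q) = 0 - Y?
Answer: 10858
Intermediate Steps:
y(Y, q) = -Y
d(a, S) = 23 + a
435*d(y(-2, -4), -1) - 17 = 435*(23 - 1*(-2)) - 17 = 435*(23 + 2) - 17 = 435*25 - 17 = 10875 - 17 = 10858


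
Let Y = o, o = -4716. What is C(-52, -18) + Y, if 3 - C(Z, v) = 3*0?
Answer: -4713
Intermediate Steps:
C(Z, v) = 3 (C(Z, v) = 3 - 3*0 = 3 - 1*0 = 3 + 0 = 3)
Y = -4716
C(-52, -18) + Y = 3 - 4716 = -4713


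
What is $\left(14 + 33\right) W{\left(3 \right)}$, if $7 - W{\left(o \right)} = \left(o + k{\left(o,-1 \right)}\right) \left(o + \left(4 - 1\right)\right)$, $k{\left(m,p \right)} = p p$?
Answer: $-799$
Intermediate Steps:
$k{\left(m,p \right)} = p^{2}$
$W{\left(o \right)} = 7 - \left(1 + o\right) \left(3 + o\right)$ ($W{\left(o \right)} = 7 - \left(o + \left(-1\right)^{2}\right) \left(o + \left(4 - 1\right)\right) = 7 - \left(o + 1\right) \left(o + \left(4 - 1\right)\right) = 7 - \left(1 + o\right) \left(o + 3\right) = 7 - \left(1 + o\right) \left(3 + o\right)$)
$\left(14 + 33\right) W{\left(3 \right)} = \left(14 + 33\right) \left(4 - 3^{2} - 12\right) = 47 \left(4 - 9 - 12\right) = 47 \left(-17\right) = -799$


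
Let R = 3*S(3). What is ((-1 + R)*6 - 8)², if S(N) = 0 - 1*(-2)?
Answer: 484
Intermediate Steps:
S(N) = 2 (S(N) = 0 + 2 = 2)
R = 6 (R = 3*2 = 6)
((-1 + R)*6 - 8)² = ((-1 + 6)*6 - 8)² = (5*6 - 8)² = (30 - 8)² = 22² = 484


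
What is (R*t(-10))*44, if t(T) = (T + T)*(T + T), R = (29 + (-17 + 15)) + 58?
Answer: 1496000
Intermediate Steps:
R = 85 (R = (29 - 2) + 58 = 27 + 58 = 85)
t(T) = 4*T² (t(T) = (2*T)*(2*T) = 4*T²)
(R*t(-10))*44 = (85*(4*(-10)²))*44 = (85*(4*100))*44 = (85*400)*44 = 34000*44 = 1496000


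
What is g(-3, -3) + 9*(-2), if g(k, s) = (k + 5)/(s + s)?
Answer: -55/3 ≈ -18.333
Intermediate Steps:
g(k, s) = (5 + k)/(2*s) (g(k, s) = (5 + k)/((2*s)) = (5 + k)*(1/(2*s)) = (5 + k)/(2*s))
g(-3, -3) + 9*(-2) = (½)*(5 - 3)/(-3) + 9*(-2) = (½)*(-⅓)*2 - 18 = -⅓ - 18 = -55/3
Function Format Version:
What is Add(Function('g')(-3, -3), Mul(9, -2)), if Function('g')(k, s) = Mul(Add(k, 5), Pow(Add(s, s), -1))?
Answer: Rational(-55, 3) ≈ -18.333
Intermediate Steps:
Function('g')(k, s) = Mul(Rational(1, 2), Pow(s, -1), Add(5, k)) (Function('g')(k, s) = Mul(Add(5, k), Pow(Mul(2, s), -1)) = Mul(Add(5, k), Mul(Rational(1, 2), Pow(s, -1))) = Mul(Rational(1, 2), Pow(s, -1), Add(5, k)))
Add(Function('g')(-3, -3), Mul(9, -2)) = Add(Mul(Rational(1, 2), Pow(-3, -1), Add(5, -3)), Mul(9, -2)) = Add(Mul(Rational(1, 2), Rational(-1, 3), 2), -18) = Add(Rational(-1, 3), -18) = Rational(-55, 3)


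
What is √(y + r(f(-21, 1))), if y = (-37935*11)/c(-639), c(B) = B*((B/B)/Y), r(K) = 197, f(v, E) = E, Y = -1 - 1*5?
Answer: I*√18758413/71 ≈ 61.001*I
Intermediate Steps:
Y = -6 (Y = -1 - 5 = -6)
c(B) = -B/6 (c(B) = B*((B/B)/(-6)) = B*(1*(-⅙)) = B*(-⅙) = -B/6)
y = -278190/71 (y = (-37935*11)/((-⅙*(-639))) = -417285/213/2 = -417285*2/213 = -278190/71 ≈ -3918.2)
√(y + r(f(-21, 1))) = √(-278190/71 + 197) = √(-264203/71) = I*√18758413/71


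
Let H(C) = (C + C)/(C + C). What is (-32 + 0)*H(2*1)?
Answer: -32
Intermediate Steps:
H(C) = 1 (H(C) = (2*C)/((2*C)) = (2*C)*(1/(2*C)) = 1)
(-32 + 0)*H(2*1) = (-32 + 0)*1 = -32*1 = -32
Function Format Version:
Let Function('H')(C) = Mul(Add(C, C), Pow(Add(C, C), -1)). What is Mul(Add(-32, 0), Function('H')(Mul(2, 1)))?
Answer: -32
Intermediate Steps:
Function('H')(C) = 1 (Function('H')(C) = Mul(Mul(2, C), Pow(Mul(2, C), -1)) = Mul(Mul(2, C), Mul(Rational(1, 2), Pow(C, -1))) = 1)
Mul(Add(-32, 0), Function('H')(Mul(2, 1))) = Mul(Add(-32, 0), 1) = Mul(-32, 1) = -32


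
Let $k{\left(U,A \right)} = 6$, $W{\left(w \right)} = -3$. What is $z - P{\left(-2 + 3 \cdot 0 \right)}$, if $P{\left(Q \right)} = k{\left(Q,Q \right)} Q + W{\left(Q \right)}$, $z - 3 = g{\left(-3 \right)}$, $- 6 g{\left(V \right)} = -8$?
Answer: $\frac{58}{3} \approx 19.333$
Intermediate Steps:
$g{\left(V \right)} = \frac{4}{3}$ ($g{\left(V \right)} = \left(- \frac{1}{6}\right) \left(-8\right) = \frac{4}{3}$)
$z = \frac{13}{3}$ ($z = 3 + \frac{4}{3} = \frac{13}{3} \approx 4.3333$)
$P{\left(Q \right)} = -3 + 6 Q$ ($P{\left(Q \right)} = 6 Q - 3 = -3 + 6 Q$)
$z - P{\left(-2 + 3 \cdot 0 \right)} = \frac{13}{3} - \left(-3 + 6 \left(-2 + 3 \cdot 0\right)\right) = \frac{13}{3} - \left(-3 + 6 \left(-2 + 0\right)\right) = \frac{13}{3} - \left(-3 + 6 \left(-2\right)\right) = \frac{13}{3} - \left(-3 - 12\right) = \frac{13}{3} - -15 = \frac{13}{3} + 15 = \frac{58}{3}$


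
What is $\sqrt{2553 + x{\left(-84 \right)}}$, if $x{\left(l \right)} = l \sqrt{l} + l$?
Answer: $\sqrt{2469 - 168 i \sqrt{21}} \approx 50.275 - 7.6565 i$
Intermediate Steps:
$x{\left(l \right)} = l + l^{\frac{3}{2}}$ ($x{\left(l \right)} = l^{\frac{3}{2}} + l = l + l^{\frac{3}{2}}$)
$\sqrt{2553 + x{\left(-84 \right)}} = \sqrt{2553 - \left(84 - \left(-84\right)^{\frac{3}{2}}\right)} = \sqrt{2553 - \left(84 + 168 i \sqrt{21}\right)} = \sqrt{2469 - 168 i \sqrt{21}}$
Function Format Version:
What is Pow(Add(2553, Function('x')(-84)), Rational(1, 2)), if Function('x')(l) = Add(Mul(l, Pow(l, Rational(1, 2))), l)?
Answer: Pow(Add(2469, Mul(-168, I, Pow(21, Rational(1, 2)))), Rational(1, 2)) ≈ Add(50.275, Mul(-7.6565, I))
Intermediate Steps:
Function('x')(l) = Add(l, Pow(l, Rational(3, 2))) (Function('x')(l) = Add(Pow(l, Rational(3, 2)), l) = Add(l, Pow(l, Rational(3, 2))))
Pow(Add(2553, Function('x')(-84)), Rational(1, 2)) = Pow(Add(2553, Add(-84, Pow(-84, Rational(3, 2)))), Rational(1, 2)) = Pow(Add(2553, Add(-84, Mul(-168, I, Pow(21, Rational(1, 2))))), Rational(1, 2)) = Pow(Add(2469, Mul(-168, I, Pow(21, Rational(1, 2)))), Rational(1, 2))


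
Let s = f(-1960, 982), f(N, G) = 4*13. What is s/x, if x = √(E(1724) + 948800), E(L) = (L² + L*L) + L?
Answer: 26*√1723719/1723719 ≈ 0.019803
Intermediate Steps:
f(N, G) = 52
s = 52
E(L) = L + 2*L² (E(L) = (L² + L²) + L = 2*L² + L = L + 2*L²)
x = 2*√1723719 (x = √(1724*(1 + 2*1724) + 948800) = √(1724*(1 + 3448) + 948800) = √(1724*3449 + 948800) = √(5946076 + 948800) = √6894876 = 2*√1723719 ≈ 2625.8)
s/x = 52/((2*√1723719)) = 52*(√1723719/3447438) = 26*√1723719/1723719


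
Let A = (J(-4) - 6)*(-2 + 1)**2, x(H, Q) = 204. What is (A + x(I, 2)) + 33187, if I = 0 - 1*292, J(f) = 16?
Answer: 33401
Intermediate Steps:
I = -292 (I = 0 - 292 = -292)
A = 10 (A = (16 - 6)*(-2 + 1)**2 = 10*(-1)**2 = 10*1 = 10)
(A + x(I, 2)) + 33187 = (10 + 204) + 33187 = 214 + 33187 = 33401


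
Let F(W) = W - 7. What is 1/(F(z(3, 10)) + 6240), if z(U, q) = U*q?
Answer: 1/6263 ≈ 0.00015967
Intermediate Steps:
F(W) = -7 + W
1/(F(z(3, 10)) + 6240) = 1/((-7 + 3*10) + 6240) = 1/((-7 + 30) + 6240) = 1/(23 + 6240) = 1/6263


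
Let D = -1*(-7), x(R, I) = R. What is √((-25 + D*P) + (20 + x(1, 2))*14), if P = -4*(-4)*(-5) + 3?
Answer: 3*I*√30 ≈ 16.432*I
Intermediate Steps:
P = -77 (P = -(-16)*(-5) + 3 = -1*80 + 3 = -80 + 3 = -77)
D = 7
√((-25 + D*P) + (20 + x(1, 2))*14) = √((-25 + 7*(-77)) + (20 + 1)*14) = √((-25 - 539) + 21*14) = √(-564 + 294) = √(-270) = 3*I*√30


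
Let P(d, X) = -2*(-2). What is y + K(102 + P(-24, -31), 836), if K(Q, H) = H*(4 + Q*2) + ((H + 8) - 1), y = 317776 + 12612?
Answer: 511807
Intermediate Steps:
P(d, X) = 4
y = 330388
K(Q, H) = 7 + H + H*(4 + 2*Q) (K(Q, H) = H*(4 + 2*Q) + ((8 + H) - 1) = H*(4 + 2*Q) + (7 + H) = 7 + H + H*(4 + 2*Q))
y + K(102 + P(-24, -31), 836) = 330388 + (7 + 5*836 + 2*836*(102 + 4)) = 330388 + (7 + 4180 + 2*836*106) = 330388 + (7 + 4180 + 177232) = 330388 + 181419 = 511807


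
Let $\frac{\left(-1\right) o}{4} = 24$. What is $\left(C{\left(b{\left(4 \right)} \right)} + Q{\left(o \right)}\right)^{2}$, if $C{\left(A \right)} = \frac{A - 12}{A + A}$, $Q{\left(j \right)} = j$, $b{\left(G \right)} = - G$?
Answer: $8836$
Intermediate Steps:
$o = -96$ ($o = \left(-4\right) 24 = -96$)
$C{\left(A \right)} = \frac{-12 + A}{2 A}$
$\left(C{\left(b{\left(4 \right)} \right)} + Q{\left(o \right)}\right)^{2} = \left(\frac{-12 - 4}{2 \left(\left(-1\right) 4\right)} - 96\right)^{2} = \left(\frac{-12 - 4}{2 \left(-4\right)} - 96\right)^{2} = \left(\frac{1}{2} \left(- \frac{1}{4}\right) \left(-16\right) - 96\right)^{2} = \left(2 - 96\right)^{2} = \left(-94\right)^{2} = 8836$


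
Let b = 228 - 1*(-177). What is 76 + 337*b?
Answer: 136561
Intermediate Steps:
b = 405 (b = 228 + 177 = 405)
76 + 337*b = 76 + 337*405 = 76 + 136485 = 136561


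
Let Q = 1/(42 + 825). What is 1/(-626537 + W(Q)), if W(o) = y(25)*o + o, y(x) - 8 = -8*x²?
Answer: -867/543212570 ≈ -1.5961e-6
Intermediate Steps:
y(x) = 8 - 8*x²
Q = 1/867 ≈ 0.0011534
W(o) = -4991*o (W(o) = (8 - 8*25²)*o + o = (8 - 8*625)*o + o = (8 - 5000)*o + o = -4992*o + o = -4991*o)
1/(-626537 + W(Q)) = 1/(-626537 - 4991*1/867) = 1/(-626537 - 4991/867) = 1/(-543212570/867) = -867/543212570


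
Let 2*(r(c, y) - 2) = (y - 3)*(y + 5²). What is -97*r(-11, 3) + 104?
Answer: -90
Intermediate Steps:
r(c, y) = 2 + (-3 + y)*(25 + y)/2 (r(c, y) = 2 + ((y - 3)*(y + 5²))/2 = 2 + ((-3 + y)*(y + 25))/2 = 2 + ((-3 + y)*(25 + y))/2 = 2 + (-3 + y)*(25 + y)/2)
-97*r(-11, 3) + 104 = -97*(-71/2 + (½)*3² + 11*3) + 104 = -97*(-71/2 + (½)*9 + 33) + 104 = -97*(-71/2 + 9/2 + 33) + 104 = -97*2 + 104 = -194 + 104 = -90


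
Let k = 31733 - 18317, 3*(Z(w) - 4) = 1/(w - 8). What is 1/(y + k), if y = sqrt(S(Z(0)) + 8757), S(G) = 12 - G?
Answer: 321984/4319526983 - 2*sqrt(1262166)/4319526983 ≈ 7.4021e-5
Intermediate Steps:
Z(w) = 4 + 1/(3*(-8 + w)) (Z(w) = 4 + 1/(3*(w - 8)) = 4 + 1/(3*(-8 + w)))
y = sqrt(1262166)/12 (y = sqrt((12 - (-95 + 12*0)/(3*(-8 + 0))) + 8757) = sqrt((12 - (-95 + 0)/(3*(-8))) + 8757) = sqrt((12 - (-1)*(-95)/(3*8)) + 8757) = sqrt((12 - 1*95/24) + 8757) = sqrt((12 - 95/24) + 8757) = sqrt(193/24 + 8757) = sqrt(210361/24) = sqrt(1262166)/12 ≈ 93.622)
k = 13416
1/(y + k) = 1/(sqrt(1262166)/12 + 13416) = 1/(13416 + sqrt(1262166)/12)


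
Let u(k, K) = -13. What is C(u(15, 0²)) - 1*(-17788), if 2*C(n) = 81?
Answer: 35657/2 ≈ 17829.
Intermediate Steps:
C(n) = 81/2 (C(n) = (½)*81 = 81/2)
C(u(15, 0²)) - 1*(-17788) = 81/2 - 1*(-17788) = 81/2 + 17788 = 35657/2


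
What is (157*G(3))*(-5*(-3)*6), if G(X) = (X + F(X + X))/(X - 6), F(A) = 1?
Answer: -18840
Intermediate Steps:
G(X) = (1 + X)/(-6 + X) (G(X) = (X + 1)/(X - 6) = (1 + X)/(-6 + X))
(157*G(3))*(-5*(-3)*6) = (157*((1 + 3)/(-6 + 3)))*(-5*(-3)*6) = (157*(4/(-3)))*(15*6) = (157*(-⅓*4))*90 = (157*(-4/3))*90 = -628/3*90 = -18840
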